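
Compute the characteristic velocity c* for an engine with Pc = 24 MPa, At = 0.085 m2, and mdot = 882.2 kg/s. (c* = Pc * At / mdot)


c* = 24e6 * 0.085 / 882.2 = 2312 m/s

2312 m/s


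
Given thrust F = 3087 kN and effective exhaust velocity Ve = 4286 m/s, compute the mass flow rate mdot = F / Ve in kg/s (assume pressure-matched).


mdot = F / Ve = 3087000 / 4286 = 720.3 kg/s

720.3 kg/s


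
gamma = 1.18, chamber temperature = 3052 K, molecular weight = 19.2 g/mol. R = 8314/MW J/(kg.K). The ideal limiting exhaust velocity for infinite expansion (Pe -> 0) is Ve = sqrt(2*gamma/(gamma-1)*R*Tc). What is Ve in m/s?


R = 8314 / 19.2 = 433.02 J/(kg.K)
Ve = sqrt(2 * 1.18 / (1.18 - 1) * 433.02 * 3052) = 4163 m/s

4163 m/s


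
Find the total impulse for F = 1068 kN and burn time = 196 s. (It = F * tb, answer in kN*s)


It = 1068 * 196 = 209328 kN*s

209328 kN*s


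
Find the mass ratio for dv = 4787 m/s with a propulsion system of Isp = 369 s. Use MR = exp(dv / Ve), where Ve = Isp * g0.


Ve = 369 * 9.81 = 3619.89 m/s
MR = exp(4787 / 3619.89) = 3.752

3.752


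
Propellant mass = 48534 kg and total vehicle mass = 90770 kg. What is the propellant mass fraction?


PMF = 48534 / 90770 = 0.535

0.535


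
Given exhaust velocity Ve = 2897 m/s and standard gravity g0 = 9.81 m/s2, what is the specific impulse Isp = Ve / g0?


Isp = Ve / g0 = 2897 / 9.81 = 295.3 s

295.3 s


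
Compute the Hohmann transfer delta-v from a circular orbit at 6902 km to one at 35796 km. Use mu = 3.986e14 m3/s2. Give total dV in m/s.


V1 = sqrt(mu/r1) = 7599.43 m/s
dV1 = V1*(sqrt(2*r2/(r1+r2)) - 1) = 2240.9 m/s
V2 = sqrt(mu/r2) = 3336.96 m/s
dV2 = V2*(1 - sqrt(2*r1/(r1+r2))) = 1439.6 m/s
Total dV = 3680 m/s

3680 m/s


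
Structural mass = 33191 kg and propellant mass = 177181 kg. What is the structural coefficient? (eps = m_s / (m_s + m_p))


eps = 33191 / (33191 + 177181) = 0.1578

0.1578


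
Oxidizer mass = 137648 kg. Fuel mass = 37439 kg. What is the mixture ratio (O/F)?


MR = 137648 / 37439 = 3.68

3.68


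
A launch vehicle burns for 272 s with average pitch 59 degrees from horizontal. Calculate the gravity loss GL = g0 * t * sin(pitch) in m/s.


GL = 9.81 * 272 * sin(59 deg) = 2287 m/s

2287 m/s


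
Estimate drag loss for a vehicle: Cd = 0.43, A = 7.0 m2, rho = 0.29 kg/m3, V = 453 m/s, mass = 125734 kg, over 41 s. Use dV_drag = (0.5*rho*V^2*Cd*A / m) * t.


D = 0.5 * 0.29 * 453^2 * 0.43 * 7.0 = 89563.47 N
a = 89563.47 / 125734 = 0.7123 m/s2
dV = 0.7123 * 41 = 29.2 m/s

29.2 m/s


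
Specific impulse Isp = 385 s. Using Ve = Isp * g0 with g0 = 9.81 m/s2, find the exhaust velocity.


Ve = Isp * g0 = 385 * 9.81 = 3776.9 m/s

3776.9 m/s


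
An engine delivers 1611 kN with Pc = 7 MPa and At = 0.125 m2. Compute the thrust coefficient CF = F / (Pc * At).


CF = 1611000 / (7e6 * 0.125) = 1.84

1.84


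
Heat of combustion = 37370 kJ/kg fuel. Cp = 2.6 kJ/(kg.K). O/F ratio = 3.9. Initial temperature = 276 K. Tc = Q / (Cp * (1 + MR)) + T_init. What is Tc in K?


Tc = 37370 / (2.6 * (1 + 3.9)) + 276 = 3209 K

3209 K


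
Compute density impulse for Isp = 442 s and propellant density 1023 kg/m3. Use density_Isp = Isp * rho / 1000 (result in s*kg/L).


rho*Isp = 442 * 1023 / 1000 = 452 s*kg/L

452 s*kg/L


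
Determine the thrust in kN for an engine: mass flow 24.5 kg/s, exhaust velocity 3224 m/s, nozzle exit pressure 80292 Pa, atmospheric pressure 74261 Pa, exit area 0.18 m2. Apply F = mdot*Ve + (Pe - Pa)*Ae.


F = 24.5 * 3224 + (80292 - 74261) * 0.18 = 80074.0 N = 80.1 kN

80.1 kN


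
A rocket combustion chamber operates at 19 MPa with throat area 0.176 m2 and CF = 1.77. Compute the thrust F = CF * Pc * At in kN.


F = 1.77 * 19e6 * 0.176 = 5.9189e+06 N = 5918.9 kN

5918.9 kN


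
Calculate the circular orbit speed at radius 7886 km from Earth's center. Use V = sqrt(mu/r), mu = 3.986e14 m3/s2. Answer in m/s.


V = sqrt(3.986e14 / 7886000) = 7110 m/s

7110 m/s


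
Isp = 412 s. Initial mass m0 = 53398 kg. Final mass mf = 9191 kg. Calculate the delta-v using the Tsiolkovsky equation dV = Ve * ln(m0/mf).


Ve = 412 * 9.81 = 4041.72 m/s
dV = 4041.72 * ln(53398/9191) = 7112 m/s

7112 m/s


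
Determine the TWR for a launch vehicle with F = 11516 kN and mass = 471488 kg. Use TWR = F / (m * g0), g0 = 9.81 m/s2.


TWR = 11516000 / (471488 * 9.81) = 2.49

2.49


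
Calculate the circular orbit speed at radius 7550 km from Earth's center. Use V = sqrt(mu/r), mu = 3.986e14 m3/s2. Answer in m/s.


V = sqrt(3.986e14 / 7550000) = 7266 m/s

7266 m/s


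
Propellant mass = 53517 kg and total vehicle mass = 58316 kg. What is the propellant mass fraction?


PMF = 53517 / 58316 = 0.918

0.918


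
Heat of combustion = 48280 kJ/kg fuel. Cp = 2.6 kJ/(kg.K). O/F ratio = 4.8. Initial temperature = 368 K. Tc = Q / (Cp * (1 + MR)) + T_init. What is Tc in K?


Tc = 48280 / (2.6 * (1 + 4.8)) + 368 = 3570 K

3570 K


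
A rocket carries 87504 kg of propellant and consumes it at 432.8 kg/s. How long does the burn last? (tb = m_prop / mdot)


tb = 87504 / 432.8 = 202.2 s

202.2 s


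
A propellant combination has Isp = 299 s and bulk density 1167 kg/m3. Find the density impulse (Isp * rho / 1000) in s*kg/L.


rho*Isp = 299 * 1167 / 1000 = 349 s*kg/L

349 s*kg/L


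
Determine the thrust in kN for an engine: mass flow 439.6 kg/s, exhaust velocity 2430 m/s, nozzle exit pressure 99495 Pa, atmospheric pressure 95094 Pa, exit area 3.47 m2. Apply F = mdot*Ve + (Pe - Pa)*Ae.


F = 439.6 * 2430 + (99495 - 95094) * 3.47 = 1.0835e+06 N = 1083.5 kN

1083.5 kN


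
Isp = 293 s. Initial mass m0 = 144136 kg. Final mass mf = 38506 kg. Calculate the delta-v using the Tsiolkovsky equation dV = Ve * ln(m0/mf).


Ve = 293 * 9.81 = 2874.33 m/s
dV = 2874.33 * ln(144136/38506) = 3794 m/s

3794 m/s


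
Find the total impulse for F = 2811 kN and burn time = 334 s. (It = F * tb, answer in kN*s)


It = 2811 * 334 = 938874 kN*s

938874 kN*s


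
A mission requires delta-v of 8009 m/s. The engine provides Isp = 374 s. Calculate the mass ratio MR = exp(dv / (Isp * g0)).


Ve = 374 * 9.81 = 3668.94 m/s
MR = exp(8009 / 3668.94) = 8.872

8.872


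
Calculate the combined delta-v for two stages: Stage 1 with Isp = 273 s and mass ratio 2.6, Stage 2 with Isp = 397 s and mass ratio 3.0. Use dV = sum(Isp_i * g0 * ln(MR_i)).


dV1 = 273 * 9.81 * ln(2.6) = 2559.0 m/s
dV2 = 397 * 9.81 * ln(3.0) = 4278.6 m/s
Total dV = 2559.0 + 4278.6 = 6837.6 m/s ~ 6838 m/s

6838 m/s


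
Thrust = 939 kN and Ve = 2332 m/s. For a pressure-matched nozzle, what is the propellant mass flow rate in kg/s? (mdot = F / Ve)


mdot = F / Ve = 939000 / 2332 = 402.7 kg/s

402.7 kg/s


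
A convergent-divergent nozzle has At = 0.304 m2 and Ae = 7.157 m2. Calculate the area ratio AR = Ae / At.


AR = 7.157 / 0.304 = 23.5

23.5


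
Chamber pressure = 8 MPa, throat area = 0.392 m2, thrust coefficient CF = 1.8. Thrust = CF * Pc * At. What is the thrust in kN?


F = 1.8 * 8e6 * 0.392 = 5.6448e+06 N = 5644.8 kN

5644.8 kN


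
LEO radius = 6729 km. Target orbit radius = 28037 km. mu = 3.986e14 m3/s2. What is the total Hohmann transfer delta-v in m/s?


V1 = sqrt(mu/r1) = 7696.5 m/s
dV1 = V1*(sqrt(2*r2/(r1+r2)) - 1) = 2078.05 m/s
V2 = sqrt(mu/r2) = 3770.53 m/s
dV2 = V2*(1 - sqrt(2*r1/(r1+r2))) = 1424.6 m/s
Total dV = 3503 m/s

3503 m/s


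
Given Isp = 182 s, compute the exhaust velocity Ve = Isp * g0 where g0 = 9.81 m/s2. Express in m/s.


Ve = Isp * g0 = 182 * 9.81 = 1785.4 m/s

1785.4 m/s


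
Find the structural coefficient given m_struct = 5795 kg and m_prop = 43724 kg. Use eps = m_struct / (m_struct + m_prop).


eps = 5795 / (5795 + 43724) = 0.117

0.117


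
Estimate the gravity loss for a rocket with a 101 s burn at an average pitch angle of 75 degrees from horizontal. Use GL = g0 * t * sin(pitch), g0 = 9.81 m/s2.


GL = 9.81 * 101 * sin(75 deg) = 957 m/s

957 m/s


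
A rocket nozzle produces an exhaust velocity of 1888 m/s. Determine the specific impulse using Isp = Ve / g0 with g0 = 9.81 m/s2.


Isp = Ve / g0 = 1888 / 9.81 = 192.5 s

192.5 s


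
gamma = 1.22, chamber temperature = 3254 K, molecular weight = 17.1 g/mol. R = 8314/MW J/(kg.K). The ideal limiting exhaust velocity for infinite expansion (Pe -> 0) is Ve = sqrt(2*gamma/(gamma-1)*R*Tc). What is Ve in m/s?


R = 8314 / 17.1 = 486.2 J/(kg.K)
Ve = sqrt(2 * 1.22 / (1.22 - 1) * 486.2 * 3254) = 4189 m/s

4189 m/s


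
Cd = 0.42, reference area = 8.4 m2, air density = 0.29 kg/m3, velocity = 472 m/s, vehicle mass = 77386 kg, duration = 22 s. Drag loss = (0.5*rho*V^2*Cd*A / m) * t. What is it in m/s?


D = 0.5 * 0.29 * 472^2 * 0.42 * 8.4 = 113967.38 N
a = 113967.38 / 77386 = 1.4727 m/s2
dV = 1.4727 * 22 = 32.4 m/s

32.4 m/s


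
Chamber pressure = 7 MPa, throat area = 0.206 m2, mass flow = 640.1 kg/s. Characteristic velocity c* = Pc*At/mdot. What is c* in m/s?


c* = 7e6 * 0.206 / 640.1 = 2253 m/s

2253 m/s


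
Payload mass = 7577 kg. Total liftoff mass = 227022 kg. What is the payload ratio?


PR = 7577 / 227022 = 0.0334

0.0334


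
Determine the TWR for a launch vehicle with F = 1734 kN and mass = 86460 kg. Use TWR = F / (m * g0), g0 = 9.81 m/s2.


TWR = 1734000 / (86460 * 9.81) = 2.04

2.04


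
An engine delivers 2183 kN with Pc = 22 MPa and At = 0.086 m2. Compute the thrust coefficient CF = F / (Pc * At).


CF = 2183000 / (22e6 * 0.086) = 1.15

1.15


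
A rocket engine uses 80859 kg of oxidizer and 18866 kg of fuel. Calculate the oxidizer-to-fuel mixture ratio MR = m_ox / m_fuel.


MR = 80859 / 18866 = 4.29

4.29


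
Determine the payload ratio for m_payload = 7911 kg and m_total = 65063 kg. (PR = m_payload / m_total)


PR = 7911 / 65063 = 0.1216

0.1216


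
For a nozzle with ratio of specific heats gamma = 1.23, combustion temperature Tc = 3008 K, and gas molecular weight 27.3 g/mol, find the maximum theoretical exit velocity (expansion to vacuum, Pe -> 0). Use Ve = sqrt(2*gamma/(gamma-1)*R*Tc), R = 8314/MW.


R = 8314 / 27.3 = 304.54 J/(kg.K)
Ve = sqrt(2 * 1.23 / (1.23 - 1) * 304.54 * 3008) = 3130 m/s

3130 m/s


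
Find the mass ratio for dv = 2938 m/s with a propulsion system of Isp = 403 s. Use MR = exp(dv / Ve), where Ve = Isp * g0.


Ve = 403 * 9.81 = 3953.43 m/s
MR = exp(2938 / 3953.43) = 2.103

2.103


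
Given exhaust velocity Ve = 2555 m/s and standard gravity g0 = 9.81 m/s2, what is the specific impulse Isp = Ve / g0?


Isp = Ve / g0 = 2555 / 9.81 = 260.4 s

260.4 s


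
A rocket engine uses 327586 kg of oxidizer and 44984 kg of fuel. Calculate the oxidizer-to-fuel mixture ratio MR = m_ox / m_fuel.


MR = 327586 / 44984 = 7.28

7.28


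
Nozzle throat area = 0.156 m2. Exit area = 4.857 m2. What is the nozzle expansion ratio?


AR = 4.857 / 0.156 = 31.1

31.1


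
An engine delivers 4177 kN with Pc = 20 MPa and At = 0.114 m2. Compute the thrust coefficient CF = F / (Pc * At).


CF = 4177000 / (20e6 * 0.114) = 1.83

1.83


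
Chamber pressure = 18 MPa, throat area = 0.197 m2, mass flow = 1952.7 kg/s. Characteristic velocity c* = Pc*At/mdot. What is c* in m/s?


c* = 18e6 * 0.197 / 1952.7 = 1816 m/s

1816 m/s


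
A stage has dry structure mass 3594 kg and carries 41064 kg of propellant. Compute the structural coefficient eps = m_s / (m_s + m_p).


eps = 3594 / (3594 + 41064) = 0.0805

0.0805


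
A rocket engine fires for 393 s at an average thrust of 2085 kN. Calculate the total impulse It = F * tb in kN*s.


It = 2085 * 393 = 819405 kN*s

819405 kN*s


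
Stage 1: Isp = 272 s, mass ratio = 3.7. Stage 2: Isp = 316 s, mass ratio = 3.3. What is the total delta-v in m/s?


dV1 = 272 * 9.81 * ln(3.7) = 3491.1 m/s
dV2 = 316 * 9.81 * ln(3.3) = 3701.1 m/s
Total dV = 3491.1 + 3701.1 = 7192.2 m/s ~ 7192 m/s

7192 m/s


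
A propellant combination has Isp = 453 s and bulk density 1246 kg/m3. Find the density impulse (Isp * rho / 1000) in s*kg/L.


rho*Isp = 453 * 1246 / 1000 = 564 s*kg/L

564 s*kg/L


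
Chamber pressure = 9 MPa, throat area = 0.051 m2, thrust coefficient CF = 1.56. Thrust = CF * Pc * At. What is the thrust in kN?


F = 1.56 * 9e6 * 0.051 = 716040.0 N = 716.0 kN

716.0 kN


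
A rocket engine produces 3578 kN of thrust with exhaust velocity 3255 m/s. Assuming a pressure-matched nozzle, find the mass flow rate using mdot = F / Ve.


mdot = F / Ve = 3578000 / 3255 = 1099.2 kg/s

1099.2 kg/s


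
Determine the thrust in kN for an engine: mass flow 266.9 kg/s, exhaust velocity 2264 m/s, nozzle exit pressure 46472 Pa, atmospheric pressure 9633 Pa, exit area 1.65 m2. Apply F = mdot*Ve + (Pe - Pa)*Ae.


F = 266.9 * 2264 + (46472 - 9633) * 1.65 = 665046.0 N = 665.0 kN

665.0 kN


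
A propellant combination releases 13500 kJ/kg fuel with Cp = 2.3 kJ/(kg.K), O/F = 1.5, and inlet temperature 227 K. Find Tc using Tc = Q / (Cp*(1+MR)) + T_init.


Tc = 13500 / (2.3 * (1 + 1.5)) + 227 = 2575 K

2575 K


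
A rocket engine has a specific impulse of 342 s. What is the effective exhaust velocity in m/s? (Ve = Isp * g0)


Ve = Isp * g0 = 342 * 9.81 = 3355.0 m/s

3355.0 m/s


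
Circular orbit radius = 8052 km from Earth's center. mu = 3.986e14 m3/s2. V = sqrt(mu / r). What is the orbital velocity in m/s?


V = sqrt(3.986e14 / 8052000) = 7036 m/s

7036 m/s


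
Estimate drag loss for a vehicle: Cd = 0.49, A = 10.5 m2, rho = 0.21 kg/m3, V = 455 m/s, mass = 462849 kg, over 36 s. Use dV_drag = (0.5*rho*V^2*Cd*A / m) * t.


D = 0.5 * 0.21 * 455^2 * 0.49 * 10.5 = 111840.08 N
a = 111840.08 / 462849 = 0.2416 m/s2
dV = 0.2416 * 36 = 8.7 m/s

8.7 m/s


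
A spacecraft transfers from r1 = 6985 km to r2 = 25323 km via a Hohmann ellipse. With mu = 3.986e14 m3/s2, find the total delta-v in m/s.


V1 = sqrt(mu/r1) = 7554.15 m/s
dV1 = V1*(sqrt(2*r2/(r1+r2)) - 1) = 1903.93 m/s
V2 = sqrt(mu/r2) = 3967.45 m/s
dV2 = V2*(1 - sqrt(2*r1/(r1+r2))) = 1358.57 m/s
Total dV = 3262 m/s

3262 m/s


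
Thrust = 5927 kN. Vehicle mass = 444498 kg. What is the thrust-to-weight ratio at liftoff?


TWR = 5927000 / (444498 * 9.81) = 1.36

1.36


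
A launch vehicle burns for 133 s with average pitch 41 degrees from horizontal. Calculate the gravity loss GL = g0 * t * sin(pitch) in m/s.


GL = 9.81 * 133 * sin(41 deg) = 856 m/s

856 m/s


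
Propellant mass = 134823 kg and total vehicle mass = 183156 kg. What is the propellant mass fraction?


PMF = 134823 / 183156 = 0.736

0.736


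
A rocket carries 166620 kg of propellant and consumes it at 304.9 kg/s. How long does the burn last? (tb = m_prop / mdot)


tb = 166620 / 304.9 = 546.5 s

546.5 s


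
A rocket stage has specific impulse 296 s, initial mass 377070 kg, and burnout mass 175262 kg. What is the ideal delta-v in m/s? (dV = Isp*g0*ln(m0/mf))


Ve = 296 * 9.81 = 2903.76 m/s
dV = 2903.76 * ln(377070/175262) = 2225 m/s

2225 m/s


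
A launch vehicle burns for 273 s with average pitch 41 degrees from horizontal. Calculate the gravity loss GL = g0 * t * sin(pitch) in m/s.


GL = 9.81 * 273 * sin(41 deg) = 1757 m/s

1757 m/s


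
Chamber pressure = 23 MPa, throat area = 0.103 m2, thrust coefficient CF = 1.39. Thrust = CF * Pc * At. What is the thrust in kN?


F = 1.39 * 23e6 * 0.103 = 3.2929e+06 N = 3292.9 kN

3292.9 kN


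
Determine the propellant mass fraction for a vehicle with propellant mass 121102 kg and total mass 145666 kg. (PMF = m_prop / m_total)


PMF = 121102 / 145666 = 0.831

0.831


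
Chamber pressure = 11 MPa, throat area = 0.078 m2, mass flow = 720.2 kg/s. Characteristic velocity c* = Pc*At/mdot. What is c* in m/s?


c* = 11e6 * 0.078 / 720.2 = 1191 m/s

1191 m/s


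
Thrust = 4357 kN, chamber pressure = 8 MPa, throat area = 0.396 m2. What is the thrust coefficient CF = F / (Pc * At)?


CF = 4357000 / (8e6 * 0.396) = 1.38

1.38


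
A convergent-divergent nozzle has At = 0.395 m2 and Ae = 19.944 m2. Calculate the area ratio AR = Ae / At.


AR = 19.944 / 0.395 = 50.5

50.5


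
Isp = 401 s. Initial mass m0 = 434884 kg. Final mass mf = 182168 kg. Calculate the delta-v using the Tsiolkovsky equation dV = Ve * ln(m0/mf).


Ve = 401 * 9.81 = 3933.81 m/s
dV = 3933.81 * ln(434884/182168) = 3423 m/s

3423 m/s


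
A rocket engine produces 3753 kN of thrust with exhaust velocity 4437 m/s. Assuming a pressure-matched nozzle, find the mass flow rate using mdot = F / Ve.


mdot = F / Ve = 3753000 / 4437 = 845.8 kg/s

845.8 kg/s


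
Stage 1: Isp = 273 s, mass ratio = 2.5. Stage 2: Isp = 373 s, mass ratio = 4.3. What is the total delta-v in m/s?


dV1 = 273 * 9.81 * ln(2.5) = 2453.9 m/s
dV2 = 373 * 9.81 * ln(4.3) = 5337.3 m/s
Total dV = 2453.9 + 5337.3 = 7791.2 m/s ~ 7791 m/s

7791 m/s


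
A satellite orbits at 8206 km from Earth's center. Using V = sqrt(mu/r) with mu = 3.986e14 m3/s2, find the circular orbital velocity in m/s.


V = sqrt(3.986e14 / 8206000) = 6970 m/s

6970 m/s


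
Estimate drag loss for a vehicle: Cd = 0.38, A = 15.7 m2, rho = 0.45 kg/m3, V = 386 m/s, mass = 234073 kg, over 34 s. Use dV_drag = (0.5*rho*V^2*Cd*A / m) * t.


D = 0.5 * 0.45 * 386^2 * 0.38 * 15.7 = 200004.78 N
a = 200004.78 / 234073 = 0.8545 m/s2
dV = 0.8545 * 34 = 29.1 m/s

29.1 m/s


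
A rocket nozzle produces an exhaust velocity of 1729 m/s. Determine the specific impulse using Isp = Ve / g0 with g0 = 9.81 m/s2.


Isp = Ve / g0 = 1729 / 9.81 = 176.2 s

176.2 s


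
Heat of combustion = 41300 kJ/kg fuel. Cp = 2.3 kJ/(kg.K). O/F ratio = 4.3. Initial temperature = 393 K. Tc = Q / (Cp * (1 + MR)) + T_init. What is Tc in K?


Tc = 41300 / (2.3 * (1 + 4.3)) + 393 = 3781 K

3781 K


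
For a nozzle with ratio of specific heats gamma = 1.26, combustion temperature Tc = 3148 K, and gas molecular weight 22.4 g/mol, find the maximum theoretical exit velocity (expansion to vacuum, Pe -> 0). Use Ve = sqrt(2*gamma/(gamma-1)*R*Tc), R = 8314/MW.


R = 8314 / 22.4 = 371.16 J/(kg.K)
Ve = sqrt(2 * 1.26 / (1.26 - 1) * 371.16 * 3148) = 3365 m/s

3365 m/s


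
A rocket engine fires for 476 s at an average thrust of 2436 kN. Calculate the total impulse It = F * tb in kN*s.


It = 2436 * 476 = 1159536 kN*s

1159536 kN*s


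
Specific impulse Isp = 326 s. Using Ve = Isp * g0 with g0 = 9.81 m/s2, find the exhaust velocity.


Ve = Isp * g0 = 326 * 9.81 = 3198.1 m/s

3198.1 m/s


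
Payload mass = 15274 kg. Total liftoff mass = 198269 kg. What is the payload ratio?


PR = 15274 / 198269 = 0.077

0.077


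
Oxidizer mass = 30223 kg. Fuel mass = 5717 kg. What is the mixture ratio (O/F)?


MR = 30223 / 5717 = 5.29

5.29


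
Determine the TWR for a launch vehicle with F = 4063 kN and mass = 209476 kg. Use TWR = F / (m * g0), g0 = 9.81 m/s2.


TWR = 4063000 / (209476 * 9.81) = 1.98

1.98


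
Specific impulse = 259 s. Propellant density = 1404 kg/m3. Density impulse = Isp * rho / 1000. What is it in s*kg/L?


rho*Isp = 259 * 1404 / 1000 = 364 s*kg/L

364 s*kg/L


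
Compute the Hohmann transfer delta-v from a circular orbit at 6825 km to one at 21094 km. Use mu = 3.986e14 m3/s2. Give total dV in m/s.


V1 = sqrt(mu/r1) = 7642.18 m/s
dV1 = V1*(sqrt(2*r2/(r1+r2)) - 1) = 1752.06 m/s
V2 = sqrt(mu/r2) = 4347.0 m/s
dV2 = V2*(1 - sqrt(2*r1/(r1+r2))) = 1307.47 m/s
Total dV = 3060 m/s

3060 m/s


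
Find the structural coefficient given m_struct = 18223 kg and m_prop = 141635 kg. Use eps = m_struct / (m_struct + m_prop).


eps = 18223 / (18223 + 141635) = 0.114

0.114


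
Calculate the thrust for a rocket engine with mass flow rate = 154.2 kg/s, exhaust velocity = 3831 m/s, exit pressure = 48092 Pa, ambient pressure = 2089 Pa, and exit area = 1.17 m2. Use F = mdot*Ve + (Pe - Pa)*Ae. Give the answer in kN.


F = 154.2 * 3831 + (48092 - 2089) * 1.17 = 644564.0 N = 644.6 kN

644.6 kN


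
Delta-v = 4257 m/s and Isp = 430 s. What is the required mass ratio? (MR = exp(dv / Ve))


Ve = 430 * 9.81 = 4218.3 m/s
MR = exp(4257 / 4218.3) = 2.743

2.743


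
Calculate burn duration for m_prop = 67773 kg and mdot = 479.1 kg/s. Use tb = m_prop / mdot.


tb = 67773 / 479.1 = 141.5 s

141.5 s


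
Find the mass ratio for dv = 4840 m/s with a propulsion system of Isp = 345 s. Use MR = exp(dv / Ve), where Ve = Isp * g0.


Ve = 345 * 9.81 = 3384.45 m/s
MR = exp(4840 / 3384.45) = 4.179

4.179


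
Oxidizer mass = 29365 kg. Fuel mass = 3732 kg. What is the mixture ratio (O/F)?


MR = 29365 / 3732 = 7.87

7.87


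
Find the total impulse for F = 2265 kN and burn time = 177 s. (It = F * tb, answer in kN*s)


It = 2265 * 177 = 400905 kN*s

400905 kN*s


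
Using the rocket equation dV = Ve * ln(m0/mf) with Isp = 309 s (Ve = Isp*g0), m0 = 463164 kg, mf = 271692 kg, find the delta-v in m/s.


Ve = 309 * 9.81 = 3031.29 m/s
dV = 3031.29 * ln(463164/271692) = 1617 m/s

1617 m/s


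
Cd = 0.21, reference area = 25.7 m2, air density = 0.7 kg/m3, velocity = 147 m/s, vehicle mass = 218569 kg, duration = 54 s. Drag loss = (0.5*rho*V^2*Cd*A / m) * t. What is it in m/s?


D = 0.5 * 0.7 * 147^2 * 0.21 * 25.7 = 40818.32 N
a = 40818.32 / 218569 = 0.1868 m/s2
dV = 0.1868 * 54 = 10.1 m/s

10.1 m/s


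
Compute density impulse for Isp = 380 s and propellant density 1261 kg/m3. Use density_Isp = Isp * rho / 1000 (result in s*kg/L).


rho*Isp = 380 * 1261 / 1000 = 479 s*kg/L

479 s*kg/L


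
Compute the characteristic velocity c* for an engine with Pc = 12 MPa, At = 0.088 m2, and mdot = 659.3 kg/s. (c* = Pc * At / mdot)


c* = 12e6 * 0.088 / 659.3 = 1602 m/s

1602 m/s


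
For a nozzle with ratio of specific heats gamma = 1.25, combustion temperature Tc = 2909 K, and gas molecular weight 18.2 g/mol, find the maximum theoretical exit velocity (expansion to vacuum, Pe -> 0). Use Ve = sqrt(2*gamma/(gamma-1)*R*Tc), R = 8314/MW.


R = 8314 / 18.2 = 456.81 J/(kg.K)
Ve = sqrt(2 * 1.25 / (1.25 - 1) * 456.81 * 2909) = 3645 m/s

3645 m/s


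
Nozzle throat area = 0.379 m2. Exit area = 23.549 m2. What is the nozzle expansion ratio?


AR = 23.549 / 0.379 = 62.1

62.1


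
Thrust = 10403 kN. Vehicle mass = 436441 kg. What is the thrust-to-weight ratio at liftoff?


TWR = 10403000 / (436441 * 9.81) = 2.43

2.43


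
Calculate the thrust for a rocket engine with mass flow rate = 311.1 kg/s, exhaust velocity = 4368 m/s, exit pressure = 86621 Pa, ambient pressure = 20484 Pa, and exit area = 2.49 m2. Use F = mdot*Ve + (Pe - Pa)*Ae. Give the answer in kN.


F = 311.1 * 4368 + (86621 - 20484) * 2.49 = 1.5236e+06 N = 1523.6 kN

1523.6 kN


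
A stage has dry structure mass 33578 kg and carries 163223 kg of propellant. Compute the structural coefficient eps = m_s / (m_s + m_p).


eps = 33578 / (33578 + 163223) = 0.1706

0.1706


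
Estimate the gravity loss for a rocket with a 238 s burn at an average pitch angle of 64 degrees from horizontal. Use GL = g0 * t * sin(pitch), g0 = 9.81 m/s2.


GL = 9.81 * 238 * sin(64 deg) = 2098 m/s

2098 m/s


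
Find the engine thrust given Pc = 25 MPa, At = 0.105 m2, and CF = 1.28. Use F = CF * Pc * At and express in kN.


F = 1.28 * 25e6 * 0.105 = 3.3600e+06 N = 3360.0 kN

3360.0 kN


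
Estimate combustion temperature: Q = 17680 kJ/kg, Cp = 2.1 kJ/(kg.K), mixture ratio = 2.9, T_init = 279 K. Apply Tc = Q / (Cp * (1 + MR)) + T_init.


Tc = 17680 / (2.1 * (1 + 2.9)) + 279 = 2438 K

2438 K


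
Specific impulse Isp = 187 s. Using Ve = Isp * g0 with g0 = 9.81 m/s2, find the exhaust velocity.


Ve = Isp * g0 = 187 * 9.81 = 1834.5 m/s

1834.5 m/s


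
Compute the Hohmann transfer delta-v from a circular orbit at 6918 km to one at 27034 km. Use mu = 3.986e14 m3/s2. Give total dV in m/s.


V1 = sqrt(mu/r1) = 7590.64 m/s
dV1 = V1*(sqrt(2*r2/(r1+r2)) - 1) = 1988.26 m/s
V2 = sqrt(mu/r2) = 3839.84 m/s
dV2 = V2*(1 - sqrt(2*r1/(r1+r2))) = 1388.6 m/s
Total dV = 3377 m/s

3377 m/s


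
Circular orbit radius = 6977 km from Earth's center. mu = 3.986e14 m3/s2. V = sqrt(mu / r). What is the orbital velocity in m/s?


V = sqrt(3.986e14 / 6977000) = 7558 m/s

7558 m/s


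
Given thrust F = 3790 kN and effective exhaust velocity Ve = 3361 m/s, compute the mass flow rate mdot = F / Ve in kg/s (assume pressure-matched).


mdot = F / Ve = 3790000 / 3361 = 1127.6 kg/s

1127.6 kg/s


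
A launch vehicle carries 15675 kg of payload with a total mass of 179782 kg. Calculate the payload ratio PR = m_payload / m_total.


PR = 15675 / 179782 = 0.0872

0.0872


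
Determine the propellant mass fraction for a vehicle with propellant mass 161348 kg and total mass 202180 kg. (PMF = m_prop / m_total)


PMF = 161348 / 202180 = 0.798

0.798


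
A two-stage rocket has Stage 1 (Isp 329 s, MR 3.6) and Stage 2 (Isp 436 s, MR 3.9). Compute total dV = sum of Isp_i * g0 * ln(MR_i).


dV1 = 329 * 9.81 * ln(3.6) = 4134.2 m/s
dV2 = 436 * 9.81 * ln(3.9) = 5821.1 m/s
Total dV = 4134.2 + 5821.1 = 9955.3 m/s ~ 9955 m/s

9955 m/s


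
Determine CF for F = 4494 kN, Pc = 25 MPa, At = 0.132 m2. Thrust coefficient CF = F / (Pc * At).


CF = 4494000 / (25e6 * 0.132) = 1.36

1.36


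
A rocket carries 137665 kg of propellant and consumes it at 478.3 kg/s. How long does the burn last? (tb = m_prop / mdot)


tb = 137665 / 478.3 = 287.8 s

287.8 s


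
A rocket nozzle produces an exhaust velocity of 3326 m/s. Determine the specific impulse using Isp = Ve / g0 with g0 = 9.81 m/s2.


Isp = Ve / g0 = 3326 / 9.81 = 339.0 s

339.0 s


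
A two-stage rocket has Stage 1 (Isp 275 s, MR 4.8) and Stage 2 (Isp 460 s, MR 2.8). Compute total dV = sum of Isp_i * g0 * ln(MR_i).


dV1 = 275 * 9.81 * ln(4.8) = 4231.7 m/s
dV2 = 460 * 9.81 * ln(2.8) = 4646.3 m/s
Total dV = 4231.7 + 4646.3 = 8878.0 m/s ~ 8878 m/s

8878 m/s


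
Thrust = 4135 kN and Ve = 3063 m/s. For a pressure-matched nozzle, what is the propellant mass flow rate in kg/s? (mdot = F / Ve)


mdot = F / Ve = 4135000 / 3063 = 1350.0 kg/s

1350.0 kg/s


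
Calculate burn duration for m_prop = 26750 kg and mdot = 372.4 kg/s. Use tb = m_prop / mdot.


tb = 26750 / 372.4 = 71.8 s

71.8 s


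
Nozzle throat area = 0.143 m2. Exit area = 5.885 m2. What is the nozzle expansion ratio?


AR = 5.885 / 0.143 = 41.2

41.2


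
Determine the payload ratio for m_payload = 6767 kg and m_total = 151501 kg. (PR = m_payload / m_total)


PR = 6767 / 151501 = 0.0447

0.0447


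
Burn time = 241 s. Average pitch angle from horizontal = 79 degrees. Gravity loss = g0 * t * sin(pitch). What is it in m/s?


GL = 9.81 * 241 * sin(79 deg) = 2321 m/s

2321 m/s


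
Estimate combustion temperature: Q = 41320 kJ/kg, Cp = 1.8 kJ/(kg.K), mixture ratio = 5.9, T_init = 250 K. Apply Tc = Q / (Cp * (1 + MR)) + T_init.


Tc = 41320 / (1.8 * (1 + 5.9)) + 250 = 3577 K

3577 K


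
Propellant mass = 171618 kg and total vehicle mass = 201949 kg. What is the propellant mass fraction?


PMF = 171618 / 201949 = 0.85

0.85


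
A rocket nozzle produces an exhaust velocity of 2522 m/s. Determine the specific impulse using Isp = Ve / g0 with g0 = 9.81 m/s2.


Isp = Ve / g0 = 2522 / 9.81 = 257.1 s

257.1 s


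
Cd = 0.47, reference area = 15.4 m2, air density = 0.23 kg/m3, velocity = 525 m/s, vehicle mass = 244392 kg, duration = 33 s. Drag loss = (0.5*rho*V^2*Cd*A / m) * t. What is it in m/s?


D = 0.5 * 0.23 * 525^2 * 0.47 * 15.4 = 229421.98 N
a = 229421.98 / 244392 = 0.9387 m/s2
dV = 0.9387 * 33 = 31.0 m/s

31.0 m/s


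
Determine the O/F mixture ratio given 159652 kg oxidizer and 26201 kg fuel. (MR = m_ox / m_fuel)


MR = 159652 / 26201 = 6.09

6.09


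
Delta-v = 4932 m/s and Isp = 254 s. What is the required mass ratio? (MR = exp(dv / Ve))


Ve = 254 * 9.81 = 2491.74 m/s
MR = exp(4932 / 2491.74) = 7.238

7.238


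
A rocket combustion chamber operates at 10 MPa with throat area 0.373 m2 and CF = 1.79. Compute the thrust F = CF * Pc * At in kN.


F = 1.79 * 10e6 * 0.373 = 6.6767e+06 N = 6676.7 kN

6676.7 kN


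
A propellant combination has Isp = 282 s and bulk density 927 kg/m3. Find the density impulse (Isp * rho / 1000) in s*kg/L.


rho*Isp = 282 * 927 / 1000 = 261 s*kg/L

261 s*kg/L


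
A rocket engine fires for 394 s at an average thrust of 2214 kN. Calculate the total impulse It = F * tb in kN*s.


It = 2214 * 394 = 872316 kN*s

872316 kN*s


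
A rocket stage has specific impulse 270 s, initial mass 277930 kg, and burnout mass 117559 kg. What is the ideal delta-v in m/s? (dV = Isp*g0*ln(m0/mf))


Ve = 270 * 9.81 = 2648.7 m/s
dV = 2648.7 * ln(277930/117559) = 2279 m/s

2279 m/s


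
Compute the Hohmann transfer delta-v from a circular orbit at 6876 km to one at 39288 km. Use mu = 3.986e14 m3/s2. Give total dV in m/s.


V1 = sqrt(mu/r1) = 7613.79 m/s
dV1 = V1*(sqrt(2*r2/(r1+r2)) - 1) = 2319.52 m/s
V2 = sqrt(mu/r2) = 3185.21 m/s
dV2 = V2*(1 - sqrt(2*r1/(r1+r2))) = 1446.73 m/s
Total dV = 3766 m/s

3766 m/s


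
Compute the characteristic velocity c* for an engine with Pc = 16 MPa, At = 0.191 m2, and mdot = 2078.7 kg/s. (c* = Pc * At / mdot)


c* = 16e6 * 0.191 / 2078.7 = 1470 m/s

1470 m/s


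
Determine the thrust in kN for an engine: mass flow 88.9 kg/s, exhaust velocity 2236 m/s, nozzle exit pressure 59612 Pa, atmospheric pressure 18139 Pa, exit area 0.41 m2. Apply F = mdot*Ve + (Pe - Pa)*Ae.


F = 88.9 * 2236 + (59612 - 18139) * 0.41 = 215784.0 N = 215.8 kN

215.8 kN


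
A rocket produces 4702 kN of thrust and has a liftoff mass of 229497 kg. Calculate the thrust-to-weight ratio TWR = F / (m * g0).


TWR = 4702000 / (229497 * 9.81) = 2.09

2.09


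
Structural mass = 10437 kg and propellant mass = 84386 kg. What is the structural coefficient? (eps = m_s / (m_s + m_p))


eps = 10437 / (10437 + 84386) = 0.1101

0.1101


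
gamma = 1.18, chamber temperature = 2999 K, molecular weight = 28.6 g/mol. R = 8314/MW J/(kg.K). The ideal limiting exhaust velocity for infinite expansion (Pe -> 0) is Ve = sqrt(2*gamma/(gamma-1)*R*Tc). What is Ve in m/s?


R = 8314 / 28.6 = 290.7 J/(kg.K)
Ve = sqrt(2 * 1.18 / (1.18 - 1) * 290.7 * 2999) = 3381 m/s

3381 m/s


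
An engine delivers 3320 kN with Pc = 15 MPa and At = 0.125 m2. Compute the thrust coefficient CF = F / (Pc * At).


CF = 3320000 / (15e6 * 0.125) = 1.77

1.77


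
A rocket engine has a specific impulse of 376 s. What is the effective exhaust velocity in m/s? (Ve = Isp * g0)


Ve = Isp * g0 = 376 * 9.81 = 3688.6 m/s

3688.6 m/s


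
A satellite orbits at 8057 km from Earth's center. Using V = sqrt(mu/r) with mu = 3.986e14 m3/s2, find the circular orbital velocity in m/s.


V = sqrt(3.986e14 / 8057000) = 7034 m/s

7034 m/s


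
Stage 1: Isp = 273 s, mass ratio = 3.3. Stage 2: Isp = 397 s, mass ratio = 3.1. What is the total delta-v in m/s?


dV1 = 273 * 9.81 * ln(3.3) = 3197.5 m/s
dV2 = 397 * 9.81 * ln(3.1) = 4406.3 m/s
Total dV = 3197.5 + 4406.3 = 7603.8 m/s ~ 7604 m/s

7604 m/s


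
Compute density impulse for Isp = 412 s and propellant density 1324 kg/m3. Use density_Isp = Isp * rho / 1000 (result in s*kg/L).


rho*Isp = 412 * 1324 / 1000 = 545 s*kg/L

545 s*kg/L


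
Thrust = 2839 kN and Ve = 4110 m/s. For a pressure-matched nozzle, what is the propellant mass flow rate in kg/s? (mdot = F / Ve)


mdot = F / Ve = 2839000 / 4110 = 690.8 kg/s

690.8 kg/s


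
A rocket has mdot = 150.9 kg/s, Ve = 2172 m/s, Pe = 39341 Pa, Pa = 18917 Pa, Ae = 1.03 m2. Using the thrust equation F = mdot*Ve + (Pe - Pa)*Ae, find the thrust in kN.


F = 150.9 * 2172 + (39341 - 18917) * 1.03 = 348792.0 N = 348.8 kN

348.8 kN


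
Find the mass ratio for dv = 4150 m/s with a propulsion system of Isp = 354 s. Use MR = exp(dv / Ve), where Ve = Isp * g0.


Ve = 354 * 9.81 = 3472.74 m/s
MR = exp(4150 / 3472.74) = 3.304

3.304


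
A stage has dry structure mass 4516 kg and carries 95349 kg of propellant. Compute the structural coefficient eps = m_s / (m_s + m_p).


eps = 4516 / (4516 + 95349) = 0.0452

0.0452


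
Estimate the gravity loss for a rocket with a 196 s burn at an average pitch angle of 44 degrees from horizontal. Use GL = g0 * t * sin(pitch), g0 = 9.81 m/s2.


GL = 9.81 * 196 * sin(44 deg) = 1336 m/s

1336 m/s


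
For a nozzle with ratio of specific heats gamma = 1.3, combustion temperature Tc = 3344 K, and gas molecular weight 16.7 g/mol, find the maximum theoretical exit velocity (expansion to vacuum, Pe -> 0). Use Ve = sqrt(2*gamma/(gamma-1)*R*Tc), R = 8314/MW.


R = 8314 / 16.7 = 497.84 J/(kg.K)
Ve = sqrt(2 * 1.3 / (1.3 - 1) * 497.84 * 3344) = 3798 m/s

3798 m/s


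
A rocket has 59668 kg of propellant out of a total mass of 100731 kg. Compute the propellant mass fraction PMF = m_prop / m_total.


PMF = 59668 / 100731 = 0.592

0.592


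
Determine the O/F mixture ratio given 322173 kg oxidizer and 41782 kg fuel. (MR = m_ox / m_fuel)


MR = 322173 / 41782 = 7.71

7.71


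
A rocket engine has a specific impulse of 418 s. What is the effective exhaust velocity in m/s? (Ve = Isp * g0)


Ve = Isp * g0 = 418 * 9.81 = 4100.6 m/s

4100.6 m/s


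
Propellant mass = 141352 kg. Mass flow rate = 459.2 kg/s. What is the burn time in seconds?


tb = 141352 / 459.2 = 307.8 s

307.8 s


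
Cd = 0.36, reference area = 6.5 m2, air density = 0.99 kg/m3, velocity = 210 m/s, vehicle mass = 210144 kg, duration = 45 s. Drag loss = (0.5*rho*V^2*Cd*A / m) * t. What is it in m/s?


D = 0.5 * 0.99 * 210^2 * 0.36 * 6.5 = 51081.03 N
a = 51081.03 / 210144 = 0.2431 m/s2
dV = 0.2431 * 45 = 10.9 m/s

10.9 m/s


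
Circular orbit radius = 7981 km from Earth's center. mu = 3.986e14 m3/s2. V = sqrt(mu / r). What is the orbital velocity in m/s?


V = sqrt(3.986e14 / 7981000) = 7067 m/s

7067 m/s


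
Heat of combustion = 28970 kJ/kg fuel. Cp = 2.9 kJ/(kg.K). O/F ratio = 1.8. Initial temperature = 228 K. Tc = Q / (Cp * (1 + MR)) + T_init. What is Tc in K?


Tc = 28970 / (2.9 * (1 + 1.8)) + 228 = 3796 K

3796 K


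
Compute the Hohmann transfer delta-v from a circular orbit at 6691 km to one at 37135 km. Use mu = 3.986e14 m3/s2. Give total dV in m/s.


V1 = sqrt(mu/r1) = 7718.33 m/s
dV1 = V1*(sqrt(2*r2/(r1+r2)) - 1) = 2329.31 m/s
V2 = sqrt(mu/r2) = 3276.25 m/s
dV2 = V2*(1 - sqrt(2*r1/(r1+r2))) = 1465.86 m/s
Total dV = 3795 m/s

3795 m/s


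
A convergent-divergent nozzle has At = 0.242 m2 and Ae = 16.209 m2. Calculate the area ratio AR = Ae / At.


AR = 16.209 / 0.242 = 67.0

67.0


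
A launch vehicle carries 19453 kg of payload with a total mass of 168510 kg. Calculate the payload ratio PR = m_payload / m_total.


PR = 19453 / 168510 = 0.1154

0.1154


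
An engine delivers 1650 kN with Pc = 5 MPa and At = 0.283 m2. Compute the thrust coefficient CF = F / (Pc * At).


CF = 1650000 / (5e6 * 0.283) = 1.17

1.17


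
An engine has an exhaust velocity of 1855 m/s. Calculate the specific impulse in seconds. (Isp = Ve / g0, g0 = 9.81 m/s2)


Isp = Ve / g0 = 1855 / 9.81 = 189.1 s

189.1 s


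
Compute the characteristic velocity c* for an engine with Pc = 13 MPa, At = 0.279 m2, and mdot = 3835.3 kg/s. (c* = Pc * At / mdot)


c* = 13e6 * 0.279 / 3835.3 = 946 m/s

946 m/s


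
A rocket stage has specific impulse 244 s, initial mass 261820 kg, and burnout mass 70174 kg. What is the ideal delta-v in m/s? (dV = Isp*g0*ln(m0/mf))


Ve = 244 * 9.81 = 2393.64 m/s
dV = 2393.64 * ln(261820/70174) = 3152 m/s

3152 m/s


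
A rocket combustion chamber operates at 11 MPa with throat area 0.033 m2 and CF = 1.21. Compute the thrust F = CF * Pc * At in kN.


F = 1.21 * 11e6 * 0.033 = 439230.0 N = 439.2 kN

439.2 kN


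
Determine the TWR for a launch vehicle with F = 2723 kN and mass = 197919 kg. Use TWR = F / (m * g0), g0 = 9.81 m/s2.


TWR = 2723000 / (197919 * 9.81) = 1.4

1.4


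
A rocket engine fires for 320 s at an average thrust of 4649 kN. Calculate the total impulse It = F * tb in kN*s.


It = 4649 * 320 = 1487680 kN*s

1487680 kN*s


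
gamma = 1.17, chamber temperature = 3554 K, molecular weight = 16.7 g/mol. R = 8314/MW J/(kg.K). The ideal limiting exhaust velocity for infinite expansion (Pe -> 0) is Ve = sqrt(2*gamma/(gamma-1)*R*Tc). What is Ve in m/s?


R = 8314 / 16.7 = 497.84 J/(kg.K)
Ve = sqrt(2 * 1.17 / (1.17 - 1) * 497.84 * 3554) = 4935 m/s

4935 m/s


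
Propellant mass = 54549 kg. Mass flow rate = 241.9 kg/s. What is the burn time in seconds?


tb = 54549 / 241.9 = 225.5 s

225.5 s


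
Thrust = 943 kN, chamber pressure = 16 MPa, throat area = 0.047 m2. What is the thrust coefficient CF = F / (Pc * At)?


CF = 943000 / (16e6 * 0.047) = 1.25

1.25


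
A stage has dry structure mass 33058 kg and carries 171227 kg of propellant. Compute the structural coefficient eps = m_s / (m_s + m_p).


eps = 33058 / (33058 + 171227) = 0.1618

0.1618


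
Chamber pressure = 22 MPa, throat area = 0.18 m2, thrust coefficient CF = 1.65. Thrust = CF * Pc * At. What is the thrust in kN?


F = 1.65 * 22e6 * 0.18 = 6.5340e+06 N = 6534.0 kN

6534.0 kN


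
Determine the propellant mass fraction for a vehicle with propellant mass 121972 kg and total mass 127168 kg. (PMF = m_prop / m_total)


PMF = 121972 / 127168 = 0.959

0.959


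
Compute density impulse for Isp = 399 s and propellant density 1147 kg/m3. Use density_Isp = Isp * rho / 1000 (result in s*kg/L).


rho*Isp = 399 * 1147 / 1000 = 458 s*kg/L

458 s*kg/L


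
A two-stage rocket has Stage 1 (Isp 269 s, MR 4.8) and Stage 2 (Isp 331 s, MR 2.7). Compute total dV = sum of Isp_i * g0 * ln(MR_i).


dV1 = 269 * 9.81 * ln(4.8) = 4139.4 m/s
dV2 = 331 * 9.81 * ln(2.7) = 3225.2 m/s
Total dV = 4139.4 + 3225.2 = 7364.6 m/s ~ 7365 m/s

7365 m/s


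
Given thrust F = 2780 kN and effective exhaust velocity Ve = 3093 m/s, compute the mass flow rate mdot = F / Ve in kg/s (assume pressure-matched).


mdot = F / Ve = 2780000 / 3093 = 898.8 kg/s

898.8 kg/s


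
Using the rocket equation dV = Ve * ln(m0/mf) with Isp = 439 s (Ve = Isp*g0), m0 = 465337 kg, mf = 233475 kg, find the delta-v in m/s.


Ve = 439 * 9.81 = 4306.59 m/s
dV = 4306.59 * ln(465337/233475) = 2970 m/s

2970 m/s


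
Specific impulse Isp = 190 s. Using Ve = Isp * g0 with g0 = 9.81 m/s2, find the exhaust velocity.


Ve = Isp * g0 = 190 * 9.81 = 1863.9 m/s

1863.9 m/s


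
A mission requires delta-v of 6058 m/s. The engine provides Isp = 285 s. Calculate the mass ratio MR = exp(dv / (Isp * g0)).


Ve = 285 * 9.81 = 2795.85 m/s
MR = exp(6058 / 2795.85) = 8.73

8.73


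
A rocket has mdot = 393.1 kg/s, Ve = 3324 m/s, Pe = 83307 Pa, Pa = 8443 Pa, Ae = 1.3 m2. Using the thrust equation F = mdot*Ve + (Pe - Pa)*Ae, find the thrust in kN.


F = 393.1 * 3324 + (83307 - 8443) * 1.3 = 1.4040e+06 N = 1404.0 kN

1404.0 kN


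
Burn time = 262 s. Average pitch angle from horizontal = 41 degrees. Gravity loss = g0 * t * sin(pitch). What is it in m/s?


GL = 9.81 * 262 * sin(41 deg) = 1686 m/s

1686 m/s


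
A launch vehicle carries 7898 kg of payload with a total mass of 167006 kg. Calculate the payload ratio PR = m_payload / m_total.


PR = 7898 / 167006 = 0.0473

0.0473


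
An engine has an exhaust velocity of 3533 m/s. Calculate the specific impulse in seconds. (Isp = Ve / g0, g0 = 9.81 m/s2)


Isp = Ve / g0 = 3533 / 9.81 = 360.1 s

360.1 s


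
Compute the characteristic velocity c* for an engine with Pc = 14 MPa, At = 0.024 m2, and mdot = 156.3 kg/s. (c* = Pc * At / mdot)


c* = 14e6 * 0.024 / 156.3 = 2150 m/s

2150 m/s


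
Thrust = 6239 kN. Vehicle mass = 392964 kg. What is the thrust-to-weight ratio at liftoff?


TWR = 6239000 / (392964 * 9.81) = 1.62

1.62
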